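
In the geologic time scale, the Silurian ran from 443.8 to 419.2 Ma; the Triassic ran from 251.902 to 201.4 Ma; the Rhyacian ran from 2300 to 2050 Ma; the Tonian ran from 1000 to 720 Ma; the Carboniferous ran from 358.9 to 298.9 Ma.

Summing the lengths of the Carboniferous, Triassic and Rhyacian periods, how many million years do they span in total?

360.502 million years

Duration is start − end for each: (358.9 − 298.9) + (251.902 − 201.4) + (2300 − 2050).
That is 60 + 50.502 + 250, which totals 360.502 million years.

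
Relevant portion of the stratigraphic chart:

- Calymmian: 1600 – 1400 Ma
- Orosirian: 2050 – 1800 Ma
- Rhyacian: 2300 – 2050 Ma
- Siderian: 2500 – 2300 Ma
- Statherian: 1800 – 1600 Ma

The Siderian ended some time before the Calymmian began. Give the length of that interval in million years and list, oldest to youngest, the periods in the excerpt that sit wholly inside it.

End of Siderian = 2300 Ma; start of Calymmian = 1600 Ma.
Gap = 2300 − 1600 = 700 Myr.
Periods wholly inside 2300–1600 Ma: Rhyacian (2300–2050), Orosirian (2050–1800), Statherian (1800–1600).

700 million years; Rhyacian, Orosirian, Statherian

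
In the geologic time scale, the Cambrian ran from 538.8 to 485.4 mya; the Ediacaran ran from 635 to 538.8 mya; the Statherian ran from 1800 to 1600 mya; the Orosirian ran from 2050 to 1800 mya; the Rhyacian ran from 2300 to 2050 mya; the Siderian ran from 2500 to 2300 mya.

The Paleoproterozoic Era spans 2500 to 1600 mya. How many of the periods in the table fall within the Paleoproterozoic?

Periods inside 2500–1600 Ma: Siderian, Rhyacian, Orosirian, Statherian — 4 in total.

4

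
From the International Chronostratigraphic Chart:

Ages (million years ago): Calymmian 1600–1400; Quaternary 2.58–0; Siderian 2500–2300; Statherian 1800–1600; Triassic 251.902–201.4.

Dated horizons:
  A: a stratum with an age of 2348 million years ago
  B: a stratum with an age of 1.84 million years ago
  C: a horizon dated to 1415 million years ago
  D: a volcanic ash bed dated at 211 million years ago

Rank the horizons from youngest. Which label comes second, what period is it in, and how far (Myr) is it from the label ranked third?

Smaller Ma means younger, so youngest first: B 1.84 < D 211 < C 1415 < A 2348.
Counting 2 along gives D (211 Ma); the excerpt puts that inside the Triassic, 251.902–201.4 Ma.
Next in line is C (1415 Ma), and 1415 − 211 = 1204 Myr.

D, in the Triassic; 1204 million years to C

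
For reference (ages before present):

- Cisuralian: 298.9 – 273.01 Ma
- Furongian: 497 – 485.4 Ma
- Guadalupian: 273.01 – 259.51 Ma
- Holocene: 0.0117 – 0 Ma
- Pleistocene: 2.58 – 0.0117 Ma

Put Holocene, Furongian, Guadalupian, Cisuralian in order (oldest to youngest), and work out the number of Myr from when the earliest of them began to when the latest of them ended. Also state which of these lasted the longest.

From the excerpt: Holocene 0.0117–0; Furongian 497–485.4; Guadalupian 273.01–259.51; Cisuralian 298.9–273.01 (Ma).
Larger Ma is earlier, so the oldest is Furongian and the youngest is Holocene; oldest to youngest: Furongian, Cisuralian, Guadalupian, Holocene.
Oldest start 497 minus youngest end 0 gives 497 Myr overall.
Individual lengths (start − end): Furongian 11.6; Holocene 0.0117; Cisuralian 25.89; Guadalupian 13.5. The largest is Cisuralian at 25.89 Myr.

Furongian → Cisuralian → Guadalupian → Holocene; total span 497 Myr; longest is Cisuralian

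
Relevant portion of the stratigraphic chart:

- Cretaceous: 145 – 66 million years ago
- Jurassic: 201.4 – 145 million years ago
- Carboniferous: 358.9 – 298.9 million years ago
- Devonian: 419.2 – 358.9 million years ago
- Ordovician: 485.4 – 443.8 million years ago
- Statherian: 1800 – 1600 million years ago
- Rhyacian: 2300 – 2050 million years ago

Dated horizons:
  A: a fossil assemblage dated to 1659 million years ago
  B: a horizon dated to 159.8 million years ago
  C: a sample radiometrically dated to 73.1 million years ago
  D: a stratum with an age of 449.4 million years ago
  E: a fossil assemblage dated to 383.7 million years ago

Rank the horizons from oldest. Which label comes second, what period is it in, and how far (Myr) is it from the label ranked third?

D, in the Ordovician; 65.7 million years to E

Sorted oldest-first by Ma: A (1659), D (449.4), E (383.7), B (159.8), C (73.1).
The second oldest is D at 449.4 Ma, which lies in 485.4–443.8 Ma: the Ordovician.
The third oldest is E at 383.7 Ma; separation = |449.4 − 383.7| = 65.7 Myr.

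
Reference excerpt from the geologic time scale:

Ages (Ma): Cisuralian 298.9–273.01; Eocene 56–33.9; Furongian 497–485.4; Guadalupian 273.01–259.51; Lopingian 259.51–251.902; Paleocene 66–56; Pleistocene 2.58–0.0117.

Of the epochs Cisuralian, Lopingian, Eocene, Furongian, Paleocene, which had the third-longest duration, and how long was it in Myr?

Furongian, 11.6 million years

Start − end for each: Cisuralian 298.9 − 273.01 = 25.89; Lopingian 259.51 − 251.902 = 7.608; Eocene 56 − 33.9 = 22.1; Furongian 497 − 485.4 = 11.6; Paleocene 66 − 56 = 10.
Ranking these from longest: Cisuralian > Eocene > Furongian > Paleocene > Lopingian.
Position 3 in that ranking is Furongian, which lasted 11.6 Myr.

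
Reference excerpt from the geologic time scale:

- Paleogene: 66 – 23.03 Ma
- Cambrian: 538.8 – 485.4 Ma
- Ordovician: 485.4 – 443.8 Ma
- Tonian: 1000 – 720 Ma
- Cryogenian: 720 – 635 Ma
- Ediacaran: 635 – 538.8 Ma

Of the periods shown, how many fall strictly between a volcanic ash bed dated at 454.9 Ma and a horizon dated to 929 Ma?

The older date is 929 Ma and the younger is 454.9 Ma.
Periods with start < 929 and end > 454.9 Ma: Cryogenian (720–635), Ediacaran (635–538.8), Cambrian (538.8–485.4).
That is 3 complete periods.

3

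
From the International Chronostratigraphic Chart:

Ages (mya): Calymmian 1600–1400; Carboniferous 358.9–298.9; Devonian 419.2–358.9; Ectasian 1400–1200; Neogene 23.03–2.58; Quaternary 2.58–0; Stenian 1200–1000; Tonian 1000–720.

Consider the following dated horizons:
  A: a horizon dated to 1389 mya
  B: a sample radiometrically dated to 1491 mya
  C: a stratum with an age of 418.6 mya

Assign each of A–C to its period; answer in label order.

A: 1389 Ma lies in 1400–1200 Ma, so Ectasian.
B: 1491 Ma lies in 1600–1400 Ma, so Calymmian.
C: 418.6 Ma lies in 419.2–358.9 Ma, so Devonian.

A — Ectasian; B — Calymmian; C — Devonian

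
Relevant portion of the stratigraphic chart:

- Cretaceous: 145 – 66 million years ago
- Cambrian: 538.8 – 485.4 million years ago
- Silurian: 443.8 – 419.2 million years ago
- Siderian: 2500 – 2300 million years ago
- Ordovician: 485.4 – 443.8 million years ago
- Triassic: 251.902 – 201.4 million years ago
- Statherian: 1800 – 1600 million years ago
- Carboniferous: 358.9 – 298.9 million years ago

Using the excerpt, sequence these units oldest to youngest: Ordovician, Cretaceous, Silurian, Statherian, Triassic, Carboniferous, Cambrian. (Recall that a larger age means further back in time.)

Statherian, Cambrian, Ordovician, Silurian, Carboniferous, Triassic, Cretaceous

Read off each span (Ma): Ordovician 485.4–443.8; Cretaceous 145–66; Silurian 443.8–419.2; Statherian 1800–1600; Triassic 251.902–201.4; Carboniferous 358.9–298.9; Cambrian 538.8–485.4.
Larger Ma is older, so oldest→youngest is Statherian, Cambrian, Ordovician, Silurian, Carboniferous, Triassic, Cretaceous.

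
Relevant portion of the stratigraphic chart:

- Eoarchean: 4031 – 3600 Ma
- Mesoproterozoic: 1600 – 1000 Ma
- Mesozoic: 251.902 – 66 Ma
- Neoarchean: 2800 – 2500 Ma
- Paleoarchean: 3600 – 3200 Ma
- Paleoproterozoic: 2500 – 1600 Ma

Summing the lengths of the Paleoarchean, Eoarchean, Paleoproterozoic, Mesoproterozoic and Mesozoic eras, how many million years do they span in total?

Duration is start − end for each: (3600 − 3200) + (4031 − 3600) + (2500 − 1600) + (1600 − 1000) + (251.902 − 66).
That is 400 + 431 + 900 + 600 + 185.902, which totals 2516.902 million years.

2516.902 million years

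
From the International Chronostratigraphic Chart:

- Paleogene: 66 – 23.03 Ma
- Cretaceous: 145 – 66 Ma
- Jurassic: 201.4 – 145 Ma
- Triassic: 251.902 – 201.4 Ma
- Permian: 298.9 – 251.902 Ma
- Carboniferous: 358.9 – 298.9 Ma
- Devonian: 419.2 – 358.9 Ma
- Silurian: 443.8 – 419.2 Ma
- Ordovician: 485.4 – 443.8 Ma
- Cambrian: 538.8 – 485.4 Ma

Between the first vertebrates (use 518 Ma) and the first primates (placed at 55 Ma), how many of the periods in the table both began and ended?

8

518 Ma sits inside the Cambrian (538.8–485.4) and 55 Ma inside the Paleogene (66–23.03); neither of those is wholly between the two dates.
The listed periods lying completely between them are Ordovician, Silurian, Devonian, Carboniferous, Permian, Triassic, Jurassic, Cretaceous — 8 in all.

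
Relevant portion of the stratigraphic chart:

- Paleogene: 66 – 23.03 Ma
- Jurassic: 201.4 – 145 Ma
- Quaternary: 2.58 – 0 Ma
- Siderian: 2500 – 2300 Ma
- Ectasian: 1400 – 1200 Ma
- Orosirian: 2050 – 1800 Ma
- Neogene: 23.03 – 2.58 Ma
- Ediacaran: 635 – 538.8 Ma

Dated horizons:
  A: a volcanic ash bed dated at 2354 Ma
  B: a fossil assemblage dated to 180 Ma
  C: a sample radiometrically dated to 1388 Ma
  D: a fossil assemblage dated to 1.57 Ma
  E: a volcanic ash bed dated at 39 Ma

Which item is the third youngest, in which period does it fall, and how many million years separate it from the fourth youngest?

Smaller Ma means younger, so youngest first: D 1.57 < E 39 < B 180 < C 1388 < A 2354.
Counting 3 along gives B (180 Ma); the excerpt puts that inside the Jurassic, 201.4–145 Ma.
Next in line is C (1388 Ma), and 1388 − 180 = 1208 Myr.

B, in the Jurassic; 1208 million years to C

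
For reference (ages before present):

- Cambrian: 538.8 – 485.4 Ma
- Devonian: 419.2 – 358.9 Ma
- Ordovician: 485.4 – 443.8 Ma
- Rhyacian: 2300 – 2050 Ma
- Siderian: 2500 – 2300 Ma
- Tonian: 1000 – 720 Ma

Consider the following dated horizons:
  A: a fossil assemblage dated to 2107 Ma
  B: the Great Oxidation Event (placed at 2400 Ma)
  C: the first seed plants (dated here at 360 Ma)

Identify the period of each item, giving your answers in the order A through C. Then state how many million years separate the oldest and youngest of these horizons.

Match each age against the start–end ranges in the excerpt: A = 2107 Ma → Rhyacian (2300–2050); B = 2400 Ma → Siderian (2500–2300); C = 360 Ma → Devonian (419.2–358.9).
The largest age is 2400 Ma and the smallest is 360 Ma; their difference is 2040 Myr.

A — Rhyacian; B — Siderian; C — Devonian; span 2040 million years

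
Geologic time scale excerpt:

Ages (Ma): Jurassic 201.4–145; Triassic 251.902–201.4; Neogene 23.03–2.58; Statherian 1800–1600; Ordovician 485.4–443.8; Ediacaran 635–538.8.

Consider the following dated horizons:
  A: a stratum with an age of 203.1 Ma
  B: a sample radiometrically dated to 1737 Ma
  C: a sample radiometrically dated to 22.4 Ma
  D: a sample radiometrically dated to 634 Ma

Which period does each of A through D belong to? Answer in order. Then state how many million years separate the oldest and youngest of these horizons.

A — Triassic; B — Statherian; C — Neogene; D — Ediacaran; span 1714.6 million years

A: 203.1 Ma lies in 251.902–201.4 Ma, so Triassic.
B: 1737 Ma lies in 1800–1600 Ma, so Statherian.
C: 22.4 Ma lies in 23.03–2.58 Ma, so Neogene.
D: 634 Ma lies in 635–538.8 Ma, so Ediacaran.
Oldest = 1737 Ma, youngest = 22.4 Ma → span 1714.6 Myr.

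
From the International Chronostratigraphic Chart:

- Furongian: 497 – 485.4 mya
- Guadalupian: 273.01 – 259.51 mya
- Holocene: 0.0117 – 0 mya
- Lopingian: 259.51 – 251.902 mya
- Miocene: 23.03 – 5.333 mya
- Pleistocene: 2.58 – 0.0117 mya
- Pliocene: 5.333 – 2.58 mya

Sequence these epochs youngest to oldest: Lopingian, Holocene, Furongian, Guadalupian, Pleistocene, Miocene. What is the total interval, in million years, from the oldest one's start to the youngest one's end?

Start ages (Ma): Furongian 497, Guadalupian 273.01, Lopingian 259.51, Miocene 23.03, Pleistocene 2.58, Holocene 0.0117.
Ordered youngest to oldest: Holocene, Pleistocene, Miocene, Lopingian, Guadalupian, Furongian.
Span = 497 − 0 = 497 Myr.

Holocene → Pleistocene → Miocene → Lopingian → Guadalupian → Furongian; total span 497 Myr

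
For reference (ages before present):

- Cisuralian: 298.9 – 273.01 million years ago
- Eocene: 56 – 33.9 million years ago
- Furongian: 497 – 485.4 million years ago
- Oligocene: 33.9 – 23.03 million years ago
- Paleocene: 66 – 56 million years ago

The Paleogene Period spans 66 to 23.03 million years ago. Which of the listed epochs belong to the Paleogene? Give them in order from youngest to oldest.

Epochs with both bounds inside 66–23.03 Ma: Oligocene (33.9–23.03), Eocene (56–33.9), Paleocene (66–56).

Oligocene, Eocene, Paleocene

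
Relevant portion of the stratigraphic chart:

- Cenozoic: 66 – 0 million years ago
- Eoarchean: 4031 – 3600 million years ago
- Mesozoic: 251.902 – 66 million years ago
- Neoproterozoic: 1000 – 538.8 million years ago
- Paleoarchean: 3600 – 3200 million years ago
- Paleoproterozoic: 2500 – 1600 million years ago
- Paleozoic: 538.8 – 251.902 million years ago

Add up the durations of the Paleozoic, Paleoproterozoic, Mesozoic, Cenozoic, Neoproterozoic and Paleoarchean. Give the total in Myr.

2300 million years

Each duration: Paleozoic = 286.898; Paleoproterozoic = 900; Mesozoic = 185.902; Cenozoic = 66; Neoproterozoic = 461.2; Paleoarchean = 400.
Sum: 286.898 + 900 + 185.902 + 66 + 461.2 + 400 = 2300 Myr.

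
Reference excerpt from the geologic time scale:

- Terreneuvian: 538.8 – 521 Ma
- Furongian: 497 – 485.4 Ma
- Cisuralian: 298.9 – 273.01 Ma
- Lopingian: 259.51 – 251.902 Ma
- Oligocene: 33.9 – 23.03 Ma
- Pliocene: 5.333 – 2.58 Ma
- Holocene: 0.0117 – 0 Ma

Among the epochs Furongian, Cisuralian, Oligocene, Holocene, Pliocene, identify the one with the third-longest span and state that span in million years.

Oligocene, 10.87 million years

Start − end for each: Furongian 497 − 485.4 = 11.6; Cisuralian 298.9 − 273.01 = 25.89; Oligocene 33.9 − 23.03 = 10.87; Holocene 0.0117 − 0 = 0.0117; Pliocene 5.333 − 2.58 = 2.753.
Ranking these from longest: Cisuralian > Furongian > Oligocene > Pliocene > Holocene.
Position 3 in that ranking is Oligocene, which lasted 10.87 Myr.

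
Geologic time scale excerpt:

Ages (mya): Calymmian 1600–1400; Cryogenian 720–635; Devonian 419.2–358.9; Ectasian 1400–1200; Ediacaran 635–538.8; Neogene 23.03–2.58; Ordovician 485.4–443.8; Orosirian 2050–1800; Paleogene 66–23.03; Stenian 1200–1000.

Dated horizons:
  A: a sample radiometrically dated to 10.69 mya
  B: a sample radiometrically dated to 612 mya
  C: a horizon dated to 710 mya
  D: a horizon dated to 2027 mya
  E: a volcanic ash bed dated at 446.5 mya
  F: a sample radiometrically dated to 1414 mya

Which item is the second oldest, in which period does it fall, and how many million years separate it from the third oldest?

F, in the Calymmian; 704 million years to C

Larger Ma means older, so oldest first: D 2027 > F 1414 > C 710 > B 612 > E 446.5 > A 10.69.
Counting 2 along gives F (1414 Ma); the excerpt puts that inside the Calymmian, 1600–1400 Ma.
Next in line is C (710 Ma), and 1414 − 710 = 704 Myr.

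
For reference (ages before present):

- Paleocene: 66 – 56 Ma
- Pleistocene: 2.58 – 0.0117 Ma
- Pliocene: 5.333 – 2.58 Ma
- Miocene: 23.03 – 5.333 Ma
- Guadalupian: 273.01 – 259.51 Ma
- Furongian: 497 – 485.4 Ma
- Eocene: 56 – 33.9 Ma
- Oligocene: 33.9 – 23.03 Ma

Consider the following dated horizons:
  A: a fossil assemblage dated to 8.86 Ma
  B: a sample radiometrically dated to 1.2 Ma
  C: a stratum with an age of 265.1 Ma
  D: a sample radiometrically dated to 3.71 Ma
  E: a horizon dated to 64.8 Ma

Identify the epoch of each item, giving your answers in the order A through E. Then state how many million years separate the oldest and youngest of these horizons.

A — Miocene; B — Pleistocene; C — Guadalupian; D — Pliocene; E — Paleocene; span 263.9 million years

Match each age against the start–end ranges in the excerpt: A = 8.86 Ma → Miocene (23.03–5.333); B = 1.2 Ma → Pleistocene (2.58–0.0117); C = 265.1 Ma → Guadalupian (273.01–259.51); D = 3.71 Ma → Pliocene (5.333–2.58); E = 64.8 Ma → Paleocene (66–56).
The largest age is 265.1 Ma and the smallest is 1.2 Ma; their difference is 263.9 Myr.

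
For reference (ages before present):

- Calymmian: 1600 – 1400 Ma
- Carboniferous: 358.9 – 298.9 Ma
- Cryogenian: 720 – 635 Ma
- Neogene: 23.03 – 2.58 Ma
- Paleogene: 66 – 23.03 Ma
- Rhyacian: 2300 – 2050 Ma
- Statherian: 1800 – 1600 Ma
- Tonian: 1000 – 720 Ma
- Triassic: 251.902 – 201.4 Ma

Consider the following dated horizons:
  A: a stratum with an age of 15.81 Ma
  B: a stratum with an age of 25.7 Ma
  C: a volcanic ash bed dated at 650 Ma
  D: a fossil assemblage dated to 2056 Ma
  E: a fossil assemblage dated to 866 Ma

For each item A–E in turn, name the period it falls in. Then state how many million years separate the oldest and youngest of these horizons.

A — Neogene; B — Paleogene; C — Cryogenian; D — Rhyacian; E — Tonian; span 2040.19 million years

A: 15.81 Ma lies in 23.03–2.58 Ma, so Neogene.
B: 25.7 Ma lies in 66–23.03 Ma, so Paleogene.
C: 650 Ma lies in 720–635 Ma, so Cryogenian.
D: 2056 Ma lies in 2300–2050 Ma, so Rhyacian.
E: 866 Ma lies in 1000–720 Ma, so Tonian.
Oldest = 2056 Ma, youngest = 15.81 Ma → span 2040.19 Myr.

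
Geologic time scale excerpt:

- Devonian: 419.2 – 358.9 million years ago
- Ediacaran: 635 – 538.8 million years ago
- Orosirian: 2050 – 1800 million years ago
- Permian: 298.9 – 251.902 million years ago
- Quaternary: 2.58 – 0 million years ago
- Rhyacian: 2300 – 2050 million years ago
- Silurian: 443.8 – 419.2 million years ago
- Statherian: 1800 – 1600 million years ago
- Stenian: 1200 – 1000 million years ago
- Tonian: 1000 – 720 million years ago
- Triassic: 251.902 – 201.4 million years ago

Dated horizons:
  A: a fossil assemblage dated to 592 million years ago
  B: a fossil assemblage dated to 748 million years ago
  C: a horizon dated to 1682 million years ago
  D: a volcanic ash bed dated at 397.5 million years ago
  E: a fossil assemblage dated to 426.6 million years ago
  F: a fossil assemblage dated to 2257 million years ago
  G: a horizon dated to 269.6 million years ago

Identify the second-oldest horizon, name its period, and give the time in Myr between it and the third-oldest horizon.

C, in the Statherian; 934 million years to B

Sorted oldest-first by Ma: F (2257), C (1682), B (748), A (592), E (426.6), D (397.5), G (269.6).
The second oldest is C at 1682 Ma, which lies in 1800–1600 Ma: the Statherian.
The third oldest is B at 748 Ma; separation = |1682 − 748| = 934 Myr.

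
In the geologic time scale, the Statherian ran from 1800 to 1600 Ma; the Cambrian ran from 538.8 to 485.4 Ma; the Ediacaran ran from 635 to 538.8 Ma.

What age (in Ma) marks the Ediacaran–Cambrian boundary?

The Ediacaran ends and the Cambrian begins at 538.8 Ma.

538.8 Ma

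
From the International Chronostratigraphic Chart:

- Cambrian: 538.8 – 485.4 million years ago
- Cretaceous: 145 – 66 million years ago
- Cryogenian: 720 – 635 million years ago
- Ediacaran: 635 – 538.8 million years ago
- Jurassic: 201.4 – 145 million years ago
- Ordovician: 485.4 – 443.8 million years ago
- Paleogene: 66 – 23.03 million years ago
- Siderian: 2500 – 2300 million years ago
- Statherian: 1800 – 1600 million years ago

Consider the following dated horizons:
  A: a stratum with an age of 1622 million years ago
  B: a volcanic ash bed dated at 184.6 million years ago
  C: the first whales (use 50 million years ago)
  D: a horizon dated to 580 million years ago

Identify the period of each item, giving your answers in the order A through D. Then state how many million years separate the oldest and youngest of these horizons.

A — Statherian; B — Jurassic; C — Paleogene; D — Ediacaran; span 1572 million years

A: 1622 Ma lies in 1800–1600 Ma, so Statherian.
B: 184.6 Ma lies in 201.4–145 Ma, so Jurassic.
C: 50 Ma lies in 66–23.03 Ma, so Paleogene.
D: 580 Ma lies in 635–538.8 Ma, so Ediacaran.
Oldest = 1622 Ma, youngest = 50 Ma → span 1572 Myr.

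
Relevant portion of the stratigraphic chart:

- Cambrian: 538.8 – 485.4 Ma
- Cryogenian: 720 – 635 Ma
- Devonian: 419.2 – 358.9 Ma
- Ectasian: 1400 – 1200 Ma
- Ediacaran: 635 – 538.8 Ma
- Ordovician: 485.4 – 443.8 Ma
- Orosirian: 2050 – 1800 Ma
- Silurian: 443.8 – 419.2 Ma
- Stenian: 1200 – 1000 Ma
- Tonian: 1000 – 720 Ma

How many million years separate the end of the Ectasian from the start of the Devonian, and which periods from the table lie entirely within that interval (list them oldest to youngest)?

780.8 million years; Stenian, Tonian, Cryogenian, Ediacaran, Cambrian, Ordovician, Silurian

The Ectasian closes at 1200 Ma and the Devonian opens at 419.2 Ma, so the interval is 1200 − 419.2 = 780.8 Myr.
A period fits inside if it starts at or after 1200 Ma and ends at or before 419.2 Ma; oldest first that gives Stenian, Tonian, Cryogenian, Ediacaran, Cambrian, Ordovician, Silurian.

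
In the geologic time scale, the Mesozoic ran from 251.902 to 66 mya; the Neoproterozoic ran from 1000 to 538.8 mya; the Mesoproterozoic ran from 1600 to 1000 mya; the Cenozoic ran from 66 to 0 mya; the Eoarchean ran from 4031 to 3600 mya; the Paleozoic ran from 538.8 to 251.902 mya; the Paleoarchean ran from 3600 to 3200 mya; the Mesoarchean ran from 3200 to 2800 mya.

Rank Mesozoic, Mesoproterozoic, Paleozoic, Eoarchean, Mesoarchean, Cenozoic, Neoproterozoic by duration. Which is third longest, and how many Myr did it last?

Start − end for each: Mesozoic 251.902 − 66 = 185.902; Mesoproterozoic 1600 − 1000 = 600; Paleozoic 538.8 − 251.902 = 286.898; Eoarchean 4031 − 3600 = 431; Mesoarchean 3200 − 2800 = 400; Cenozoic 66 − 0 = 66; Neoproterozoic 1000 − 538.8 = 461.2.
Ranking these from longest: Mesoproterozoic > Neoproterozoic > Eoarchean > Mesoarchean > Paleozoic > Mesozoic > Cenozoic.
Position 3 in that ranking is Eoarchean, which lasted 431 Myr.

Eoarchean, 431 million years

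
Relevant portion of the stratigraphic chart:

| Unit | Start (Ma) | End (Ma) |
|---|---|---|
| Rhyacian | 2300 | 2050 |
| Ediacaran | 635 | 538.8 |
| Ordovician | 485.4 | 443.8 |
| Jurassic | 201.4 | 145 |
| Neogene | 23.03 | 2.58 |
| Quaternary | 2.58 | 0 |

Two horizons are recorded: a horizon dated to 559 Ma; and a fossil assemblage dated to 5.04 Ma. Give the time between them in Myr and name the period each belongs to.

553.96 million years apart; the first in the Ediacaran, the second in the Neogene

Elapsed time: 559 − 5.04 = 553.96 Myr.
559 Ma lies within 635–538.8 Ma: Ediacaran.
5.04 Ma lies within 23.03–2.58 Ma: Neogene.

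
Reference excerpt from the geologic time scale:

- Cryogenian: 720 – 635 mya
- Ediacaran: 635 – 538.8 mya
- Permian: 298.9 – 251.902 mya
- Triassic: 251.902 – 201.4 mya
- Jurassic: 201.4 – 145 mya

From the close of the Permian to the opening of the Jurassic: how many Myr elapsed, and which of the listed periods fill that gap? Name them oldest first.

50.502 million years; Triassic

The Permian closes at 251.902 Ma and the Jurassic opens at 201.4 Ma, so the interval is 251.902 − 201.4 = 50.502 Myr.
A period fits inside if it starts at or after 251.902 Ma and ends at or before 201.4 Ma; oldest first that gives Triassic.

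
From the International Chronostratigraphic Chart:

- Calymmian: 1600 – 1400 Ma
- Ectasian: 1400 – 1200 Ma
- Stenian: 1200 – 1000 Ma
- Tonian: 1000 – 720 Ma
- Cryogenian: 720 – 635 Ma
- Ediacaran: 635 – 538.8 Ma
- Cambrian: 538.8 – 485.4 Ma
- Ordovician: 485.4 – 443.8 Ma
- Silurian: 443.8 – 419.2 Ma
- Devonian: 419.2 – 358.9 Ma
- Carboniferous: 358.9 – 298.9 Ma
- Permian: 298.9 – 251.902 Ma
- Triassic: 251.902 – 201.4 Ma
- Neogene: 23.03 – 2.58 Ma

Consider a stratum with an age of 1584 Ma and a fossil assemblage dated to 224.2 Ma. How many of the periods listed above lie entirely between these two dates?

11

1584 Ma sits inside the Calymmian (1600–1400) and 224.2 Ma inside the Triassic (251.902–201.4); neither of those is wholly between the two dates.
The listed periods lying completely between them are Ectasian, Stenian, Tonian, Cryogenian, Ediacaran, Cambrian, Ordovician, Silurian, Devonian, Carboniferous, Permian — 11 in all.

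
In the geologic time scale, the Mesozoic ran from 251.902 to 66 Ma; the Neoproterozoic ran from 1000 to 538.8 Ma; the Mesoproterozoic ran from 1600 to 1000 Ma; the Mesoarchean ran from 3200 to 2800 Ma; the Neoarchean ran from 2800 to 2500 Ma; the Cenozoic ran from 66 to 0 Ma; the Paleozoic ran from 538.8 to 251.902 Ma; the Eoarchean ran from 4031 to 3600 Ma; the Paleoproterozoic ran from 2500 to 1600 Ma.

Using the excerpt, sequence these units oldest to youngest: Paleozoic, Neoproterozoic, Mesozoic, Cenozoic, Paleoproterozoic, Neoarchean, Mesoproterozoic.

Neoarchean, Paleoproterozoic, Mesoproterozoic, Neoproterozoic, Paleozoic, Mesozoic, Cenozoic

Read off each span (Ma): Paleozoic 538.8–251.902; Neoproterozoic 1000–538.8; Mesozoic 251.902–66; Cenozoic 66–0; Paleoproterozoic 2500–1600; Neoarchean 2800–2500; Mesoproterozoic 1600–1000.
Larger Ma is older, so oldest→youngest is Neoarchean, Paleoproterozoic, Mesoproterozoic, Neoproterozoic, Paleozoic, Mesozoic, Cenozoic.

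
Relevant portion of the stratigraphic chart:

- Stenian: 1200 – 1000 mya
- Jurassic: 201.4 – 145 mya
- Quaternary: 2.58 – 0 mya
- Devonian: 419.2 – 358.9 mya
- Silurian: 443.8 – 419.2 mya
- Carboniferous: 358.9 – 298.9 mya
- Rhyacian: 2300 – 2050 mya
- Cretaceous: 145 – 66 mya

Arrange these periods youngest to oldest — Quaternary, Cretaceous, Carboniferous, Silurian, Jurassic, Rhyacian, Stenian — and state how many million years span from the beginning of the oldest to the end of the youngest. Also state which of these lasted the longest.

Quaternary → Cretaceous → Jurassic → Carboniferous → Silurian → Stenian → Rhyacian; total span 2300 Myr; longest is Rhyacian

From the excerpt: Quaternary 2.58–0; Cretaceous 145–66; Carboniferous 358.9–298.9; Silurian 443.8–419.2; Jurassic 201.4–145; Rhyacian 2300–2050; Stenian 1200–1000 (Ma).
Larger Ma is earlier, so the oldest is Rhyacian and the youngest is Quaternary; youngest to oldest: Quaternary, Cretaceous, Jurassic, Carboniferous, Silurian, Stenian, Rhyacian.
Oldest start 2300 minus youngest end 0 gives 2300 Myr overall.
Individual lengths (start − end): Quaternary 2.58; Cretaceous 79; Silurian 24.6; Carboniferous 60; Stenian 200; Jurassic 56.4; Rhyacian 250. The largest is Rhyacian at 250 Myr.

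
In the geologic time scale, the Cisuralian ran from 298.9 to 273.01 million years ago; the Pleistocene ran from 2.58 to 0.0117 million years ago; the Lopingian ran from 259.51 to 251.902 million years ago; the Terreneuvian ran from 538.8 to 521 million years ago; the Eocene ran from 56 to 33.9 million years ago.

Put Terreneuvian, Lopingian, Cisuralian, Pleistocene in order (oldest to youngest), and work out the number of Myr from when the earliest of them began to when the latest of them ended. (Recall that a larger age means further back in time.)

Start ages (Ma): Terreneuvian 538.8, Cisuralian 298.9, Lopingian 259.51, Pleistocene 2.58.
Ordered oldest to youngest: Terreneuvian, Cisuralian, Lopingian, Pleistocene.
Span = 538.8 − 0.0117 = 538.7883 Myr.

Terreneuvian → Cisuralian → Lopingian → Pleistocene; total span 538.7883 Myr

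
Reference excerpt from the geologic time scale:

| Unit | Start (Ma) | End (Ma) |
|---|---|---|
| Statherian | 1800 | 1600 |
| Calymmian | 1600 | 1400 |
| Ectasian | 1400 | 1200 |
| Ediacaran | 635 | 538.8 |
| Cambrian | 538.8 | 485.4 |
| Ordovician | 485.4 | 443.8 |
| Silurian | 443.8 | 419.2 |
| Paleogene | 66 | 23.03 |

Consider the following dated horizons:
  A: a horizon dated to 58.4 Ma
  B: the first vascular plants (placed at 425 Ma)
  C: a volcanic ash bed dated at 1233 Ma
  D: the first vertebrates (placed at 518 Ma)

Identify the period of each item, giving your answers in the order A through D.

A — Paleogene; B — Silurian; C — Ectasian; D — Cambrian

A: 58.4 Ma lies in 66–23.03 Ma, so Paleogene.
B: 425 Ma lies in 443.8–419.2 Ma, so Silurian.
C: 1233 Ma lies in 1400–1200 Ma, so Ectasian.
D: 518 Ma lies in 538.8–485.4 Ma, so Cambrian.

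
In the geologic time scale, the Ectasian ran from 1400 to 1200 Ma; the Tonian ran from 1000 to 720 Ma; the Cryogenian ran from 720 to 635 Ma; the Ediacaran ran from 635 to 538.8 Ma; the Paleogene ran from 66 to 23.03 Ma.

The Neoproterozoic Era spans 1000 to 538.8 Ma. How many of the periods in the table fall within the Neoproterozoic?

Periods inside 1000–538.8 Ma: Tonian, Cryogenian, Ediacaran — 3 in total.

3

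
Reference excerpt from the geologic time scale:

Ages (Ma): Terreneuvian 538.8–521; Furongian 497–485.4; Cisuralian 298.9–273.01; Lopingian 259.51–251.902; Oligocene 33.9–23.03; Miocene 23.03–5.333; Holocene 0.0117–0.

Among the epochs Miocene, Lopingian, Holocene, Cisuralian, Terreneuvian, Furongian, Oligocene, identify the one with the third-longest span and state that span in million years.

Durations: Miocene 17.697; Lopingian 7.608; Holocene 0.0117; Cisuralian 25.89; Terreneuvian 17.8; Furongian 11.6; Oligocene 10.87 Myr.
Sorted longest-first: Cisuralian (25.89), Terreneuvian (17.8), Miocene (17.697), Furongian (11.6), Oligocene (10.87), Lopingian (7.608), Holocene (0.0117).
The third longest is Miocene at 17.697 Myr.

Miocene, 17.697 million years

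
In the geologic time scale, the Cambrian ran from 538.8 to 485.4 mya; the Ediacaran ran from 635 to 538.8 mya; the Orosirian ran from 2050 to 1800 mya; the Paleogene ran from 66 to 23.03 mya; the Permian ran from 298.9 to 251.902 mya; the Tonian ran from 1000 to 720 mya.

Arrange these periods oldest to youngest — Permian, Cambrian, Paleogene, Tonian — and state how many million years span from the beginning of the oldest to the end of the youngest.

Start ages (Ma): Tonian 1000, Cambrian 538.8, Permian 298.9, Paleogene 66.
Ordered oldest to youngest: Tonian, Cambrian, Permian, Paleogene.
Span = 1000 − 23.03 = 976.97 Myr.

Tonian, Cambrian, Permian, Paleogene; total span 976.97 Myr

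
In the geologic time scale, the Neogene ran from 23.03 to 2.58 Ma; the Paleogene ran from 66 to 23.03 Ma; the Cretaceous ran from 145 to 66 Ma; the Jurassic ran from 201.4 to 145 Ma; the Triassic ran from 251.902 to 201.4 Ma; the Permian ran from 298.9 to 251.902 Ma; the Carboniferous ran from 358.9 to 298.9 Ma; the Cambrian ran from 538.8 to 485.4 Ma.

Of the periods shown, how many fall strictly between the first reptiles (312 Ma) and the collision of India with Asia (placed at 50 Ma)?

4

312 Ma sits inside the Carboniferous (358.9–298.9) and 50 Ma inside the Paleogene (66–23.03); neither of those is wholly between the two dates.
The listed periods lying completely between them are Permian, Triassic, Jurassic, Cretaceous — 4 in all.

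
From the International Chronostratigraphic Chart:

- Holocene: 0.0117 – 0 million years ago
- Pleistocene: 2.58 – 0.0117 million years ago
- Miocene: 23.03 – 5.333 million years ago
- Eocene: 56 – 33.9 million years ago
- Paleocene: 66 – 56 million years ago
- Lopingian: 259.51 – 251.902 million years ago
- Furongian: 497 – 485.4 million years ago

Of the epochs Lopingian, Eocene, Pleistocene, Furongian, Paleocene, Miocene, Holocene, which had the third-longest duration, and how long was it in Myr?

Start − end for each: Lopingian 259.51 − 251.902 = 7.608; Eocene 56 − 33.9 = 22.1; Pleistocene 2.58 − 0.0117 = 2.5683; Furongian 497 − 485.4 = 11.6; Paleocene 66 − 56 = 10; Miocene 23.03 − 5.333 = 17.697; Holocene 0.0117 − 0 = 0.0117.
Ranking these from longest: Eocene > Miocene > Furongian > Paleocene > Lopingian > Pleistocene > Holocene.
Position 3 in that ranking is Furongian, which lasted 11.6 Myr.

Furongian, 11.6 million years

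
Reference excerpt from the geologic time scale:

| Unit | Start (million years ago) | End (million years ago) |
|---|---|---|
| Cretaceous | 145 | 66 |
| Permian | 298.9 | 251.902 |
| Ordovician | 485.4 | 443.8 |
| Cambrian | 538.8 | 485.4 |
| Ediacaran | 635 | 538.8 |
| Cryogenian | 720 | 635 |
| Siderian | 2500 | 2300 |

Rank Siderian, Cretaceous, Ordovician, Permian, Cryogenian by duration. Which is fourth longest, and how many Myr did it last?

Start − end for each: Siderian 2500 − 2300 = 200; Cretaceous 145 − 66 = 79; Ordovician 485.4 − 443.8 = 41.6; Permian 298.9 − 251.902 = 46.998; Cryogenian 720 − 635 = 85.
Ranking these from longest: Siderian > Cryogenian > Cretaceous > Permian > Ordovician.
Position 4 in that ranking is Permian, which lasted 46.998 Myr.

Permian, 46.998 million years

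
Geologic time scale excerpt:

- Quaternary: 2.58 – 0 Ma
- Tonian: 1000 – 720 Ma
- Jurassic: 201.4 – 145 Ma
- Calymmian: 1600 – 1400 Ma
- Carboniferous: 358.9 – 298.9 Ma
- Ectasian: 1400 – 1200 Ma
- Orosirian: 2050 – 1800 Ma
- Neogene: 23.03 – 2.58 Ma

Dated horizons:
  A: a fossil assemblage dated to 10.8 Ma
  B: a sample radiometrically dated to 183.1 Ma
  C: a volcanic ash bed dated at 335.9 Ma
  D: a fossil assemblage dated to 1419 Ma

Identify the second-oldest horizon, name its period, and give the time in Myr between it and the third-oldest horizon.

C, in the Carboniferous; 152.8 million years to B

Sorted oldest-first by Ma: D (1419), C (335.9), B (183.1), A (10.8).
The second oldest is C at 335.9 Ma, which lies in 358.9–298.9 Ma: the Carboniferous.
The third oldest is B at 183.1 Ma; separation = |335.9 − 183.1| = 152.8 Myr.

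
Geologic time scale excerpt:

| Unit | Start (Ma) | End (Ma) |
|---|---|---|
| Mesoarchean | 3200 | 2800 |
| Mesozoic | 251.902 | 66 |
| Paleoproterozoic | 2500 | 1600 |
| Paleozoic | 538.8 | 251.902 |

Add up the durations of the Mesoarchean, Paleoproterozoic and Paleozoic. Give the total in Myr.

1586.898 million years

Duration is start − end for each: (3200 − 2800) + (2500 − 1600) + (538.8 − 251.902).
That is 400 + 900 + 286.898, which totals 1586.898 million years.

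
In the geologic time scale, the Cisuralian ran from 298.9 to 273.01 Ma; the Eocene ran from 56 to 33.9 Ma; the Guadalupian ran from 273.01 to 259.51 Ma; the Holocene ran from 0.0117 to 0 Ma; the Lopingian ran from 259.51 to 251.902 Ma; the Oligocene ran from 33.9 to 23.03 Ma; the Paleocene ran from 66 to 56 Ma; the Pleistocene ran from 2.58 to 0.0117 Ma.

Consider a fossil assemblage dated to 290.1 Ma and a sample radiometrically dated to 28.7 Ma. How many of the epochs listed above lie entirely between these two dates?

The older date is 290.1 Ma and the younger is 28.7 Ma.
Epochs with start < 290.1 and end > 28.7 Ma: Guadalupian (273.01–259.51), Lopingian (259.51–251.902), Paleocene (66–56), Eocene (56–33.9).
That is 4 complete epochs.

4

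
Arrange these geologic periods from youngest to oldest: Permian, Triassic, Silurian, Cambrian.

Group by era (each group listed oldest first) — Paleozoic: Cambrian, Silurian, Permian; Mesozoic: Triassic. The eras run Paleozoic → Mesozoic → Cenozoic. Concatenating the groups in that era order and then reversing gives youngest to oldest.

Triassic, Permian, Silurian, Cambrian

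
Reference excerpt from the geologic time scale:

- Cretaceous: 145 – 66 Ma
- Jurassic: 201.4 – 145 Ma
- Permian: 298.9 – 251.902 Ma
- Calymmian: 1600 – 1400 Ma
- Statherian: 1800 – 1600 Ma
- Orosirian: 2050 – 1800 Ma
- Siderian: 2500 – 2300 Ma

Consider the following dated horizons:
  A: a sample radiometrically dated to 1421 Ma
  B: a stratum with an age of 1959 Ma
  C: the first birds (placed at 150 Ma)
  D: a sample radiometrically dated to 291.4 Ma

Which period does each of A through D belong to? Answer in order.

A — Calymmian; B — Orosirian; C — Jurassic; D — Permian

Match each age against the start–end ranges in the excerpt: A = 1421 Ma → Calymmian (1600–1400); B = 1959 Ma → Orosirian (2050–1800); C = 150 Ma → Jurassic (201.4–145); D = 291.4 Ma → Permian (298.9–251.902).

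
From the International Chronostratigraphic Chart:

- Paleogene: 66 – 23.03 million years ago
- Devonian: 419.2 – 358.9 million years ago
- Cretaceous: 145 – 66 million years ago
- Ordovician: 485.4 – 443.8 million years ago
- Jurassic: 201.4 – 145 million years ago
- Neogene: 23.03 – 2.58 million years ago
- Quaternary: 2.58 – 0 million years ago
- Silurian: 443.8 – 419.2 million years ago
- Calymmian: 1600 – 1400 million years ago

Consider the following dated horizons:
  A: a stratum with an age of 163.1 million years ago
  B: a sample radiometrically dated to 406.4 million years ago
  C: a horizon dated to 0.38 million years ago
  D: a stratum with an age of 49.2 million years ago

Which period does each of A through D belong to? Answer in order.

A — Jurassic; B — Devonian; C — Quaternary; D — Paleogene

A: 163.1 Ma lies in 201.4–145 Ma, so Jurassic.
B: 406.4 Ma lies in 419.2–358.9 Ma, so Devonian.
C: 0.38 Ma lies in 2.58–0 Ma, so Quaternary.
D: 49.2 Ma lies in 66–23.03 Ma, so Paleogene.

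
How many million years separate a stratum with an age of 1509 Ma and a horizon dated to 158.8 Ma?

1350.2 million years

1509 − 158.8 = 1350.2 million years.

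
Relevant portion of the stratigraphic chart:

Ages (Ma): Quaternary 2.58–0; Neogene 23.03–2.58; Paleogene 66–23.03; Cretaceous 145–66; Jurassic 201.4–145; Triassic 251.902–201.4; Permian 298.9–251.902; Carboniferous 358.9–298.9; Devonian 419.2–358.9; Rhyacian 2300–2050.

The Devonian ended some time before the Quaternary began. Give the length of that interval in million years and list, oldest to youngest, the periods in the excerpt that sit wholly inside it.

End of Devonian = 358.9 Ma; start of Quaternary = 2.58 Ma.
Gap = 358.9 − 2.58 = 356.32 Myr.
Periods wholly inside 358.9–2.58 Ma: Carboniferous (358.9–298.9), Permian (298.9–251.902), Triassic (251.902–201.4), Jurassic (201.4–145), Cretaceous (145–66), Paleogene (66–23.03), Neogene (23.03–2.58).

356.32 million years; Carboniferous, Permian, Triassic, Jurassic, Cretaceous, Paleogene, Neogene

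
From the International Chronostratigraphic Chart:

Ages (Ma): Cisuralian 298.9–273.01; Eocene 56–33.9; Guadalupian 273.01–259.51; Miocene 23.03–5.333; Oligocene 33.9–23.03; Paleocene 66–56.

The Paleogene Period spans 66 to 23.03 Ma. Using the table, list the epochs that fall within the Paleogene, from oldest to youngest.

Paleocene, Eocene, Oligocene

Epochs with both bounds inside 66–23.03 Ma: Paleocene (66–56), Eocene (56–33.9), Oligocene (33.9–23.03).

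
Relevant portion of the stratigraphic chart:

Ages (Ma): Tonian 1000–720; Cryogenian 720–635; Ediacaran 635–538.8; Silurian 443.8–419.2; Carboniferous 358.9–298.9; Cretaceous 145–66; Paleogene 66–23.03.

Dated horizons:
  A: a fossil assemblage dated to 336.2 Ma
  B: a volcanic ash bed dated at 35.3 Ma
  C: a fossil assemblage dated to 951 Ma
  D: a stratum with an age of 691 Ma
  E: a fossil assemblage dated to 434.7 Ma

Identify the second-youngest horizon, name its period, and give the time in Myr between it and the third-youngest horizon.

A, in the Carboniferous; 98.5 million years to E

Sorted youngest-first by Ma: B (35.3), A (336.2), E (434.7), D (691), C (951).
The second youngest is A at 336.2 Ma, which lies in 358.9–298.9 Ma: the Carboniferous.
The third youngest is E at 434.7 Ma; separation = |336.2 − 434.7| = 98.5 Myr.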